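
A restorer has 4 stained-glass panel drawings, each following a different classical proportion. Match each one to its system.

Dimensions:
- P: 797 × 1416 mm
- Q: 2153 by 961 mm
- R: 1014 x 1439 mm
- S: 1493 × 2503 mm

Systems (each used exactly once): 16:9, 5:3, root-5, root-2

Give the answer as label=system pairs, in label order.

P=16:9, Q=root-5, R=root-2, S=5:3

Ratios: P ≈ 1.777; Q ≈ 2.240; R ≈ 1.419; S ≈ 1.676.
Targets: 16:9 ≈ 1.778; 5:3 ≈ 1.667; root-5 ≈ 2.236; root-2 ≈ 1.414.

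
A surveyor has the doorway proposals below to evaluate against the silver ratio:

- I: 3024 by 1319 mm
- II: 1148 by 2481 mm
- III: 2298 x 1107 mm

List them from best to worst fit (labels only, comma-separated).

Ratios: I = 3024 / 1319 ≈ 2.293; II = 2481 / 1148 ≈ 2.161; III = 2298 / 1107 ≈ 2.076.
|Δ from 2.414|: I 0.121; II 0.253; III 0.338.

I, II, III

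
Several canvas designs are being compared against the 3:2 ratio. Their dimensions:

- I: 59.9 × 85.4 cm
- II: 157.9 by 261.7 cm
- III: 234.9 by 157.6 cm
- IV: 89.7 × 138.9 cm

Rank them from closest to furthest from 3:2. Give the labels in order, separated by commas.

I: 85.4/59.9 ≈ 1.426 → |1.426 − 1.500| = 0.074
II: 261.7/157.9 ≈ 1.657 → |1.657 − 1.500| = 0.157
III: 234.9/157.6 ≈ 1.490 → |1.490 − 1.500| = 0.010
IV: 138.9/89.7 ≈ 1.548 → |1.548 − 1.500| = 0.048

III, IV, I, II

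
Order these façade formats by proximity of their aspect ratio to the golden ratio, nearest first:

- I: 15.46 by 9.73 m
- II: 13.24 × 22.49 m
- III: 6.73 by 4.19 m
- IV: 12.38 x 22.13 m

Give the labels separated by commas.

Ratios: I = 15.46 / 9.73 ≈ 1.589; II = 22.49 / 13.24 ≈ 1.699; III = 6.73 / 4.19 ≈ 1.606; IV = 22.13 / 12.38 ≈ 1.788.
|Δ from 1.618|: I 0.029; II 0.081; III 0.012; IV 0.170.

III, I, II, IV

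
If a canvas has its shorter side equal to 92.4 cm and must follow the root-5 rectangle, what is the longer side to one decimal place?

root-5 ≈ 2.23607.
Longer side = 92.4 × 2.23607 ≈ 206.613 → 206.6 cm.

206.6 cm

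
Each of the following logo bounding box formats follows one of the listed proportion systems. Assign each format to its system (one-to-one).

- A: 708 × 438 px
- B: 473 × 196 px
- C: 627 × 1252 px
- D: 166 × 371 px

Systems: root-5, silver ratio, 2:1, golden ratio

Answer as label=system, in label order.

A = 708/438 ≈ 1.616 → golden ratio (1.618)
B = 473/196 ≈ 2.413 → silver ratio (2.414)
C = 1252/627 ≈ 1.997 → 2:1 (2.000)
D = 371/166 ≈ 2.235 → root-5 (2.236)

A=golden ratio, B=silver ratio, C=2:1, D=root-5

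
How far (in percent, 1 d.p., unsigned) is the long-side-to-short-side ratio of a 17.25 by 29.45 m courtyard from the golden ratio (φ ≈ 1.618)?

5.5%

Ratio = 29.45 / 17.25 ≈ 1.7072.
Ideal golden ratio ≈ 1.6180. |1.7072 − 1.6180| / 1.6180 ≈ 5.51% → 5.5%.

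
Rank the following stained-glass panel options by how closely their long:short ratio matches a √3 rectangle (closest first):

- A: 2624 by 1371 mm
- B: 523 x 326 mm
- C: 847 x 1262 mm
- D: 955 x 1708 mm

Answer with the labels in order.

Ratios: A = 2624 / 1371 ≈ 1.914; B = 523 / 326 ≈ 1.604; C = 1262 / 847 ≈ 1.490; D = 1708 / 955 ≈ 1.788.
|Δ from 1.732|: A 0.182; B 0.128; C 0.242; D 0.056.

D, B, A, C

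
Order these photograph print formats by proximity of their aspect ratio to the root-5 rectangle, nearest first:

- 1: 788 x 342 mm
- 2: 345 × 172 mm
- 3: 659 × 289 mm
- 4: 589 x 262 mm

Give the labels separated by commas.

1: 788/342 ≈ 2.304 → |2.304 − 2.236| = 0.068
2: 345/172 ≈ 2.006 → |2.006 − 2.236| = 0.230
3: 659/289 ≈ 2.280 → |2.280 − 2.236| = 0.044
4: 589/262 ≈ 2.248 → |2.248 − 2.236| = 0.012

4, 3, 1, 2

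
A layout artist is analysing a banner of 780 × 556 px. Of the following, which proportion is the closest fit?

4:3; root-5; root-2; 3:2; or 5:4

Ratio = 780 / 556 ≈ 1.403.
Distances: 4:3 1.333 (Δ 0.070); root-5 2.236 (Δ 0.833); root-2 1.414 (Δ 0.011); 3:2 1.500 (Δ 0.097); 5:4 1.250 (Δ 0.153).

root-2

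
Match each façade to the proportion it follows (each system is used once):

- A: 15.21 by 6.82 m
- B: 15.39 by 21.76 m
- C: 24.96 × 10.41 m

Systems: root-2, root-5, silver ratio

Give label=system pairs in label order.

A=root-5, B=root-2, C=silver ratio

Ratios: A ≈ 2.230; B ≈ 1.414; C ≈ 2.398.
Targets: root-2 ≈ 1.414; root-5 ≈ 2.236; silver ratio ≈ 2.414.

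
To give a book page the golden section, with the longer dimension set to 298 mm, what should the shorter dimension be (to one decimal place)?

golden ratio ≈ 1.61803.
Shorter side = 298 ÷ 1.61803 ≈ 184.175 → 184.2 mm.

184.2 mm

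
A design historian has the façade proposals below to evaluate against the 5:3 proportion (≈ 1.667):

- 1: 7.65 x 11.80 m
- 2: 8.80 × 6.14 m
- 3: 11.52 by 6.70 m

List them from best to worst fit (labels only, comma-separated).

1: 11.80/7.65 ≈ 1.542 → |1.542 − 1.667| = 0.125
2: 8.80/6.14 ≈ 1.433 → |1.433 − 1.667| = 0.234
3: 11.52/6.70 ≈ 1.719 → |1.719 − 1.667| = 0.052

3, 1, 2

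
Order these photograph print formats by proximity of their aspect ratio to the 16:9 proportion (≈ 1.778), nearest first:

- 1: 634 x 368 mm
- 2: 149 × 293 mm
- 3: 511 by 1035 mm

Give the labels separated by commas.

1: 634/368 ≈ 1.723 → |1.723 − 1.778| = 0.055
2: 293/149 ≈ 1.966 → |1.966 − 1.778| = 0.188
3: 1035/511 ≈ 2.025 → |2.025 − 1.778| = 0.247

1, 2, 3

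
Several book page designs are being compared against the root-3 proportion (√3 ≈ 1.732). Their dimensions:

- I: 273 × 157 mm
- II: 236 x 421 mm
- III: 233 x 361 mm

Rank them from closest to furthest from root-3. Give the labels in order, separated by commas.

I: 273/157 ≈ 1.739 → |1.739 − 1.732| = 0.007
II: 421/236 ≈ 1.784 → |1.784 − 1.732| = 0.052
III: 361/233 ≈ 1.549 → |1.549 − 1.732| = 0.183

I, II, III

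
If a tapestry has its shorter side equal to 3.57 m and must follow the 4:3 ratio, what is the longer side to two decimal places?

4:3 ≈ 1.33333.
Longer side = 3.57 × 1.33333 ≈ 4.7600 → 4.76 m.

4.76 m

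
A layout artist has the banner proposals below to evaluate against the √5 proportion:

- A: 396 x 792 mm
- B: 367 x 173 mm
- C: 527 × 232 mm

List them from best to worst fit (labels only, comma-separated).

Ratios: A = 792 / 396 ≈ 2.000; B = 367 / 173 ≈ 2.121; C = 527 / 232 ≈ 2.272.
|Δ from 2.236|: A 0.236; B 0.115; C 0.036.

C, B, A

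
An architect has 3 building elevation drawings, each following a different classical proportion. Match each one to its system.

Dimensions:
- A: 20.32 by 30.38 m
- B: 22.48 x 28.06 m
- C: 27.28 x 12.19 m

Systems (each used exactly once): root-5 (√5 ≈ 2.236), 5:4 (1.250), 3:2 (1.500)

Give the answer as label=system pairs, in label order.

Ratios: A ≈ 1.495; B ≈ 1.248; C ≈ 2.238.
Targets: root-5 ≈ 2.236; 5:4 ≈ 1.250; 3:2 ≈ 1.500.

A=3:2, B=5:4, C=root-5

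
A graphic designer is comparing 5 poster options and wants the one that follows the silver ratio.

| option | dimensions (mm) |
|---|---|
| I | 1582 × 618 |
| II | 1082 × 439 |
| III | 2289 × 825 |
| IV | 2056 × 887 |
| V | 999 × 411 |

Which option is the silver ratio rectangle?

V

Ratios (long/short): I ≈ 2.560; II ≈ 2.465; III ≈ 2.775; IV ≈ 2.318; V ≈ 2.431.
silver ratio ≈ 2.414; option V is nearest (Δ 0.017).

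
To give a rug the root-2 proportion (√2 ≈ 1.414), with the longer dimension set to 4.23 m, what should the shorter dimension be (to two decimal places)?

root-2 ≈ 1.41421.
Shorter side = 4.23 ÷ 1.41421 ≈ 2.9911 → 2.99 m.

2.99 m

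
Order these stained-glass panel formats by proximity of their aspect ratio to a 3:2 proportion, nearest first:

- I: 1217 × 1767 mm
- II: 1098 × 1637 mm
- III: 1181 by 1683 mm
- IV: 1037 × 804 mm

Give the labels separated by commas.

II, I, III, IV

Ratios: I = 1767 / 1217 ≈ 1.452; II = 1637 / 1098 ≈ 1.491; III = 1683 / 1181 ≈ 1.425; IV = 1037 / 804 ≈ 1.290.
|Δ from 1.500|: I 0.048; II 0.009; III 0.075; IV 0.210.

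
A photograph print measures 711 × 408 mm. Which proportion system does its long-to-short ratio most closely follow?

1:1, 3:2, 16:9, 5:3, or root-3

Ratio = 711 / 408 ≈ 1.743.
Distances: 1:1 1.000 (Δ 0.743); 3:2 1.500 (Δ 0.243); 16:9 1.778 (Δ 0.035); 5:3 1.667 (Δ 0.076); root-3 1.732 (Δ 0.011).

root-3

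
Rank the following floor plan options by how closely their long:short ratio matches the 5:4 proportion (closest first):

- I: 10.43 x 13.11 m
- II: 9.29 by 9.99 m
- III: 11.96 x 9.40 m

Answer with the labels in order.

I: 13.11/10.43 ≈ 1.257 → |1.257 − 1.250| = 0.007
II: 9.99/9.29 ≈ 1.075 → |1.075 − 1.250| = 0.175
III: 11.96/9.40 ≈ 1.272 → |1.272 − 1.250| = 0.022

I, III, II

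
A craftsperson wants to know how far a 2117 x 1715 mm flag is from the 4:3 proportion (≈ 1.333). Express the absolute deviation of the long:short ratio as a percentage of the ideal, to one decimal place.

Ratio = 2117 / 1715 ≈ 1.2344.
Ideal 4:3 ≈ 1.3333. |1.2344 − 1.3333| / 1.3333 ≈ 7.42% → 7.4%.

7.4%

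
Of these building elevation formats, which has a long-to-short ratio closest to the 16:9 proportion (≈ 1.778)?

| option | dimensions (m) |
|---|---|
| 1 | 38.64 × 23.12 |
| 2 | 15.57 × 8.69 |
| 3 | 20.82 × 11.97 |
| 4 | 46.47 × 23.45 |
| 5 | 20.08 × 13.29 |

Ratios (long/short): 1 ≈ 1.671; 2 ≈ 1.792; 3 ≈ 1.739; 4 ≈ 1.982; 5 ≈ 1.511.
16:9 ≈ 1.778; option 2 is nearest (Δ 0.014).

2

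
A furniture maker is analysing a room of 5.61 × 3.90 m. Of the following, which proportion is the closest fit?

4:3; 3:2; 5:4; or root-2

Ratio = 5.61 / 3.90 ≈ 1.438.
Distances: 4:3 1.333 (Δ 0.105); 3:2 1.500 (Δ 0.062); 5:4 1.250 (Δ 0.188); root-2 1.414 (Δ 0.024).

root-2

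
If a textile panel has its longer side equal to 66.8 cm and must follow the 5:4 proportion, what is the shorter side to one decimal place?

5:4 = 1.25000.
Shorter side = 66.8 ÷ 1.25000 ≈ 53.440 → 53.4 cm.

53.4 cm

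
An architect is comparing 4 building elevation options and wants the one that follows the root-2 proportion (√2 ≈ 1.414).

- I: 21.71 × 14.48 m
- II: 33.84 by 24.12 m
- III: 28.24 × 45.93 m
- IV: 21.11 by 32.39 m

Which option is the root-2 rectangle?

II

Ratios (long/short): I ≈ 1.499; II ≈ 1.403; III ≈ 1.626; IV ≈ 1.534.
root-2 ≈ 1.414; option II is nearest (Δ 0.011).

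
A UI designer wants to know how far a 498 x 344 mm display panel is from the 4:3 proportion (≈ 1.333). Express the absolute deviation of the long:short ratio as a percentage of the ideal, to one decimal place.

Ratio = 498 / 344 ≈ 1.4477.
Ideal 4:3 ≈ 1.3333. |1.4477 − 1.3333| / 1.3333 ≈ 8.58% → 8.6%.

8.6%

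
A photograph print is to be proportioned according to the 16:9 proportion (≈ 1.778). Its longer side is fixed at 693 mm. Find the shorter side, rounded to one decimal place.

389.8 mm

16:9 ≈ 1.77778.
Shorter side = 693 ÷ 1.77778 ≈ 389.812 → 389.8 mm.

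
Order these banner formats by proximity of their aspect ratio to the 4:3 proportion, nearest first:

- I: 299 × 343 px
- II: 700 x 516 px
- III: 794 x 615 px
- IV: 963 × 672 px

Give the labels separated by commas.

Ratios: I = 343 / 299 ≈ 1.147; II = 700 / 516 ≈ 1.357; III = 794 / 615 ≈ 1.291; IV = 963 / 672 ≈ 1.433.
|Δ from 1.333|: I 0.186; II 0.024; III 0.042; IV 0.100.

II, III, IV, I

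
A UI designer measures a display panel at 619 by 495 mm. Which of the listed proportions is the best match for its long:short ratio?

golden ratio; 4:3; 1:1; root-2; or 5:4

5:4

Ratio = 619 / 495 ≈ 1.251.
Distances: golden ratio 1.618 (Δ 0.367); 4:3 1.333 (Δ 0.082); 1:1 1.000 (Δ 0.251); root-2 1.414 (Δ 0.163); 5:4 1.250 (Δ 0.001).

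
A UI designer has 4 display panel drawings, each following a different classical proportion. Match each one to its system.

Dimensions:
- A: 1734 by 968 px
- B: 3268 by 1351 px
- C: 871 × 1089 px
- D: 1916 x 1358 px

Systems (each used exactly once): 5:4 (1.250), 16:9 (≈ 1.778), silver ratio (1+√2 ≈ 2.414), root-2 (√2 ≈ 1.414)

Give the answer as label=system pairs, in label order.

A = 1734/968 ≈ 1.791 → 16:9 (1.778)
B = 3268/1351 ≈ 2.419 → silver ratio (2.414)
C = 1089/871 ≈ 1.250 → 5:4 (1.250)
D = 1916/1358 ≈ 1.411 → root-2 (1.414)

A=16:9, B=silver ratio, C=5:4, D=root-2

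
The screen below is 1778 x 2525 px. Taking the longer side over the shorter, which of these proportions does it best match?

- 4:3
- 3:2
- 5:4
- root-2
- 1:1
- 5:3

Ratio = 2525 / 1778 ≈ 1.420.
Distances: 4:3 1.333 (Δ 0.087); 3:2 1.500 (Δ 0.080); 5:4 1.250 (Δ 0.170); root-2 1.414 (Δ 0.006); 1:1 1.000 (Δ 0.420); 5:3 1.667 (Δ 0.247).

root-2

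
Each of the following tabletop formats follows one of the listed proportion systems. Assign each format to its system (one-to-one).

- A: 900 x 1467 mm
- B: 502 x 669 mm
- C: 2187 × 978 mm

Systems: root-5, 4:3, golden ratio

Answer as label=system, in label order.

A = 1467/900 ≈ 1.630 → golden ratio (1.618)
B = 669/502 ≈ 1.333 → 4:3 (1.333)
C = 2187/978 ≈ 2.236 → root-5 (2.236)

A=golden ratio, B=4:3, C=root-5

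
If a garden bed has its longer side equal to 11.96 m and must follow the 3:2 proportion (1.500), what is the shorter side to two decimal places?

3:2 = 1.50000.
Shorter side = 11.96 ÷ 1.50000 ≈ 7.9733 → 7.97 m.

7.97 m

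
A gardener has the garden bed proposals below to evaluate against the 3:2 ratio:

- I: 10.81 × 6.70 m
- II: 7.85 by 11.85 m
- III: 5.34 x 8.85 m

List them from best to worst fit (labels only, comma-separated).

II, I, III

Ratios: I = 10.81 / 6.70 ≈ 1.613; II = 11.85 / 7.85 ≈ 1.510; III = 8.85 / 5.34 ≈ 1.657.
|Δ from 1.500|: I 0.113; II 0.010; III 0.157.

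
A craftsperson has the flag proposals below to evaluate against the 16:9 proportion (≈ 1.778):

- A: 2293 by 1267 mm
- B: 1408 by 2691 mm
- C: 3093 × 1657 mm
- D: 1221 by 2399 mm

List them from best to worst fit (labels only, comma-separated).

A, C, B, D

A: 2293/1267 ≈ 1.810 → |1.810 − 1.778| = 0.032
B: 2691/1408 ≈ 1.911 → |1.911 − 1.778| = 0.133
C: 3093/1657 ≈ 1.867 → |1.867 − 1.778| = 0.089
D: 2399/1221 ≈ 1.965 → |1.965 − 1.778| = 0.187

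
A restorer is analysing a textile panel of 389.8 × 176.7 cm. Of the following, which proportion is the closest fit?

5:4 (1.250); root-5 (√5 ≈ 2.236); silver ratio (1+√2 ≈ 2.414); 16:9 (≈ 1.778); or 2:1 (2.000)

root-5

Ratio = 389.8 / 176.7 ≈ 2.206.
Distances: 5:4 1.250 (Δ 0.956); root-5 2.236 (Δ 0.030); silver ratio 2.414 (Δ 0.208); 16:9 1.778 (Δ 0.428); 2:1 2.000 (Δ 0.206).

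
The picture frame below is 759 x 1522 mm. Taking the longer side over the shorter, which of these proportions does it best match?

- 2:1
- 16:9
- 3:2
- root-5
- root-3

1522/759 ≈ 2.005. Nearest candidates are 2:1 (2.000, off by 0.005) and 16:9 (1.778, off by 0.227).

2:1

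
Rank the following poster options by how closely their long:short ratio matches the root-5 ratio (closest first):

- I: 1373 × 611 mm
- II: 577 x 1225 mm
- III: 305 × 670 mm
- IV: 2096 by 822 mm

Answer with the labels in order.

I, III, II, IV

I: 1373/611 ≈ 2.247 → |2.247 − 2.236| = 0.011
II: 1225/577 ≈ 2.123 → |2.123 − 2.236| = 0.113
III: 670/305 ≈ 2.197 → |2.197 − 2.236| = 0.039
IV: 2096/822 ≈ 2.550 → |2.550 − 2.236| = 0.314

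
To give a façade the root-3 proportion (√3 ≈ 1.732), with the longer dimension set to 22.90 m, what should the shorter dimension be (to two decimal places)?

root-3 ≈ 1.73205.
Shorter side = 22.90 ÷ 1.73205 ≈ 13.2213 → 13.22 m.

13.22 m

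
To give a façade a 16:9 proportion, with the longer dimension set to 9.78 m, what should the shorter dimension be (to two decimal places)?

5.50 m

16:9 ≈ 1.77778.
Shorter side = 9.78 ÷ 1.77778 ≈ 5.5012 → 5.50 m.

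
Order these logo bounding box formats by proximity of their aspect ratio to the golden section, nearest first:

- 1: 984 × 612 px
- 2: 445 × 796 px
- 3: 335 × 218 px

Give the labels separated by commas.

1: 984/612 ≈ 1.608 → |1.608 − 1.618| = 0.010
2: 796/445 ≈ 1.789 → |1.789 − 1.618| = 0.171
3: 335/218 ≈ 1.537 → |1.537 − 1.618| = 0.081

1, 3, 2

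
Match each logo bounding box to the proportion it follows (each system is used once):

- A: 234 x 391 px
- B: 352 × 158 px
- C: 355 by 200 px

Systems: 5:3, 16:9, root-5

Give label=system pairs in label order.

A=5:3, B=root-5, C=16:9

Ratios: A ≈ 1.671; B ≈ 2.228; C ≈ 1.775.
Targets: 5:3 ≈ 1.667; 16:9 ≈ 1.778; root-5 ≈ 2.236.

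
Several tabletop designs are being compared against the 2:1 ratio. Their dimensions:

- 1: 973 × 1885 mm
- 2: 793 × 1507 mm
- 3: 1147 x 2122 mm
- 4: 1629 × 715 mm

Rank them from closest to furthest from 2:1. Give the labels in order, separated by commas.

1, 2, 3, 4

1: 1885/973 ≈ 1.937 → |1.937 − 2.000| = 0.063
2: 1507/793 ≈ 1.900 → |1.900 − 2.000| = 0.100
3: 2122/1147 ≈ 1.850 → |1.850 − 2.000| = 0.150
4: 1629/715 ≈ 2.278 → |2.278 − 2.000| = 0.278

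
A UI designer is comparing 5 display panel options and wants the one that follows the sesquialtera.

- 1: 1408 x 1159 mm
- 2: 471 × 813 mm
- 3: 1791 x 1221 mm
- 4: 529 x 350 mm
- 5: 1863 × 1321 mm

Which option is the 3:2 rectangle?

Target 3:2 ≈ 1.500.
1: 1.215 (Δ0.285)  2: 1.726 (Δ0.226)  3: 1.467 (Δ0.033)  4: 1.511 (Δ0.011)  5: 1.410 (Δ0.090)

4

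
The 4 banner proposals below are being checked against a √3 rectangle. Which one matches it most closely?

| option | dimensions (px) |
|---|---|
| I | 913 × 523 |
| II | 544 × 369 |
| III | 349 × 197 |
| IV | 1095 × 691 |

I

Ratios (long/short): I ≈ 1.746; II ≈ 1.474; III ≈ 1.772; IV ≈ 1.585.
root-3 ≈ 1.732; option I is nearest (Δ 0.014).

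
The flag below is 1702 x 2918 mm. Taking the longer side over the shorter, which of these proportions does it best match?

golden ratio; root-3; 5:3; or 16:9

root-3

2918/1702 ≈ 1.714. Nearest candidates are root-3 (1.732, off by 0.018) and 5:3 (1.667, off by 0.047).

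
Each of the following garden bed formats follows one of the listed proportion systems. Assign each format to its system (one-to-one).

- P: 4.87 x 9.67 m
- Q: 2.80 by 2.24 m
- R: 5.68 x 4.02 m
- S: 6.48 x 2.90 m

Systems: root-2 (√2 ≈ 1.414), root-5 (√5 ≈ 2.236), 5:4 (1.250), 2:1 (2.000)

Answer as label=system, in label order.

P = 9.67/4.87 ≈ 1.986 → 2:1 (2.000)
Q = 2.80/2.24 ≈ 1.250 → 5:4 (1.250)
R = 5.68/4.02 ≈ 1.413 → root-2 (1.414)
S = 6.48/2.90 ≈ 2.234 → root-5 (2.236)

P=2:1, Q=5:4, R=root-2, S=root-5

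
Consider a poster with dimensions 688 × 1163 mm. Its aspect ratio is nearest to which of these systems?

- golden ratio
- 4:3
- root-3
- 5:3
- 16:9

5:3

1163/688 ≈ 1.690. Nearest candidates are 5:3 (1.667, off by 0.023) and root-3 (1.732, off by 0.042).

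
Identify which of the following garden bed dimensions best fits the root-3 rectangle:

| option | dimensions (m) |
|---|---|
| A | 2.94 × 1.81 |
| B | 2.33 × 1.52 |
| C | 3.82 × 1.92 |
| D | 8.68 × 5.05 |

D

Ratios (long/short): A ≈ 1.624; B ≈ 1.533; C ≈ 1.990; D ≈ 1.719.
root-3 ≈ 1.732; option D is nearest (Δ 0.013).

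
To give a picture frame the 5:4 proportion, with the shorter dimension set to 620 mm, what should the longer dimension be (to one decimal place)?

775.0 mm

5:4 = 1.25000.
Longer side = 620 × 1.25000 ≈ 775.000 → 775.0 mm.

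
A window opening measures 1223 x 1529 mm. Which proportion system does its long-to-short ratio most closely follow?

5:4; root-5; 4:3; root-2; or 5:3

5:4

1529/1223 ≈ 1.250. Nearest candidates are 5:4 (1.250, off by 0.000) and 4:3 (1.333, off by 0.083).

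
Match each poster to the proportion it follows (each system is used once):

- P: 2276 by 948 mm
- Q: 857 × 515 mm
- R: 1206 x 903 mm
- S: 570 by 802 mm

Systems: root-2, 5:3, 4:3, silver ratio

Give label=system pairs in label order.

P=silver ratio, Q=5:3, R=4:3, S=root-2

Ratios: P ≈ 2.401; Q ≈ 1.664; R ≈ 1.336; S ≈ 1.407.
Targets: root-2 ≈ 1.414; 5:3 ≈ 1.667; 4:3 ≈ 1.333; silver ratio ≈ 2.414.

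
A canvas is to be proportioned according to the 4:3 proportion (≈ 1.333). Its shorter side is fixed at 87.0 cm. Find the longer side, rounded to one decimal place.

4:3 ≈ 1.33333.
Longer side = 87.0 × 1.33333 ≈ 116.000 → 116.0 cm.

116.0 cm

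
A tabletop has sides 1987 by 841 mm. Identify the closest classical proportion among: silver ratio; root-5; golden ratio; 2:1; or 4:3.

1987/841 ≈ 2.363. Nearest candidates are silver ratio (2.414, off by 0.051) and root-5 (2.236, off by 0.127).

silver ratio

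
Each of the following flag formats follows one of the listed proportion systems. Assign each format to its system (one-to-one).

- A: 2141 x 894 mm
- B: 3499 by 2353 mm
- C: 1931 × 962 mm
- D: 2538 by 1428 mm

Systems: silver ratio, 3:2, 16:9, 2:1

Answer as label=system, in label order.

Ratios: A ≈ 2.395; B ≈ 1.487; C ≈ 2.007; D ≈ 1.777.
Targets: silver ratio ≈ 2.414; 3:2 ≈ 1.500; 16:9 ≈ 1.778; 2:1 ≈ 2.000.

A=silver ratio, B=3:2, C=2:1, D=16:9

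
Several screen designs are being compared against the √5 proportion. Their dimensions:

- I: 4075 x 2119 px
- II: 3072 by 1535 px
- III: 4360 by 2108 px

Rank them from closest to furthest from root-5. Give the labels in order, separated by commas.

III, II, I

Ratios: I = 4075 / 2119 ≈ 1.923; II = 3072 / 1535 ≈ 2.001; III = 4360 / 2108 ≈ 2.068.
|Δ from 2.236|: I 0.313; II 0.235; III 0.168.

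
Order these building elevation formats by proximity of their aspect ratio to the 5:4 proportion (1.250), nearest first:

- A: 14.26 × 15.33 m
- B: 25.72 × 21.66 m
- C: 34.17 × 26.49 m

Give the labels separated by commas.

A: 15.33/14.26 ≈ 1.075 → |1.075 − 1.250| = 0.175
B: 25.72/21.66 ≈ 1.187 → |1.187 − 1.250| = 0.063
C: 34.17/26.49 ≈ 1.290 → |1.290 − 1.250| = 0.040

C, B, A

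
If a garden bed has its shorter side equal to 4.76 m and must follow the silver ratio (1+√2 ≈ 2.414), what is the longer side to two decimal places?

11.49 m

silver ratio ≈ 2.41421.
Longer side = 4.76 × 2.41421 ≈ 11.4916 → 11.49 m.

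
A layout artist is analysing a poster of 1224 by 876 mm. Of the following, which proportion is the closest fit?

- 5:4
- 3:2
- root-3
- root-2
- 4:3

root-2

Ratio = 1224 / 876 ≈ 1.397.
Distances: 5:4 1.250 (Δ 0.147); 3:2 1.500 (Δ 0.103); root-3 1.732 (Δ 0.335); root-2 1.414 (Δ 0.017); 4:3 1.333 (Δ 0.064).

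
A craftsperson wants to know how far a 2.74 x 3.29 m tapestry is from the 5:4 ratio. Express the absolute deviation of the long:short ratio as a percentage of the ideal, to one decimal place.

3.9%

Ratio = 3.29 / 2.74 ≈ 1.2007.
Ideal 5:4 = 1.2500. |1.2007 − 1.2500| / 1.2500 ≈ 3.94% → 3.9%.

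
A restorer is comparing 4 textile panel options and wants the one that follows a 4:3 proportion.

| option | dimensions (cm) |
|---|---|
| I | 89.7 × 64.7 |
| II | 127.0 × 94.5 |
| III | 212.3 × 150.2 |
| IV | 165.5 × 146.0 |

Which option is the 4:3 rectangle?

II

Ratios (long/short): I ≈ 1.386; II ≈ 1.344; III ≈ 1.413; IV ≈ 1.134.
4:3 ≈ 1.333; option II is nearest (Δ 0.011).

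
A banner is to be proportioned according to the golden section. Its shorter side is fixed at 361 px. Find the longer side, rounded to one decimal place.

584.1 px

golden ratio ≈ 1.61803.
Longer side = 361 × 1.61803 ≈ 584.109 → 584.1 px.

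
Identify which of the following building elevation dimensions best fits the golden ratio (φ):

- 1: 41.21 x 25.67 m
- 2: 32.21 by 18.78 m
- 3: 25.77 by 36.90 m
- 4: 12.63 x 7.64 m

Target golden ratio ≈ 1.618.
1: 1.605 (Δ0.013)  2: 1.715 (Δ0.097)  3: 1.432 (Δ0.186)  4: 1.653 (Δ0.035)

1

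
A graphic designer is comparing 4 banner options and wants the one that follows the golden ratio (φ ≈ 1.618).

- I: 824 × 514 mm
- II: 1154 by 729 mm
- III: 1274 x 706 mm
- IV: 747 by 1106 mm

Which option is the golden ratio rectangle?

Ratios (long/short): I ≈ 1.603; II ≈ 1.583; III ≈ 1.805; IV ≈ 1.481.
golden ratio ≈ 1.618; option I is nearest (Δ 0.015).

I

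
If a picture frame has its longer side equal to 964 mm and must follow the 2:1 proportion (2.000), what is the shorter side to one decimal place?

482.0 mm

2:1 = 2.00000.
Shorter side = 964 ÷ 2.00000 ≈ 482.000 → 482.0 mm.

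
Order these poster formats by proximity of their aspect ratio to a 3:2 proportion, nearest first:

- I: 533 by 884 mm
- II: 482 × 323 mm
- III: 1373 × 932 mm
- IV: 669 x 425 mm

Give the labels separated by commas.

II, III, IV, I

I: 884/533 ≈ 1.659 → |1.659 − 1.500| = 0.159
II: 482/323 ≈ 1.492 → |1.492 − 1.500| = 0.008
III: 1373/932 ≈ 1.473 → |1.473 − 1.500| = 0.027
IV: 669/425 ≈ 1.574 → |1.574 − 1.500| = 0.074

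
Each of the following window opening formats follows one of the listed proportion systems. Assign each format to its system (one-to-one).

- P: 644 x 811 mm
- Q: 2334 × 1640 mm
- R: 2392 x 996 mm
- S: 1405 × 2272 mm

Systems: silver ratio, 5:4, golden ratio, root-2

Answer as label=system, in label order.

P=5:4, Q=root-2, R=silver ratio, S=golden ratio

Ratios: P ≈ 1.259; Q ≈ 1.423; R ≈ 2.402; S ≈ 1.617.
Targets: silver ratio ≈ 2.414; 5:4 ≈ 1.250; golden ratio ≈ 1.618; root-2 ≈ 1.414.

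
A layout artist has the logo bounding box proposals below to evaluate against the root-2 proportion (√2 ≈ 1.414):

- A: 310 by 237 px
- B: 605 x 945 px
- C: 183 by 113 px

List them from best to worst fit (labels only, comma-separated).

A, B, C

Ratios: A = 310 / 237 ≈ 1.308; B = 945 / 605 ≈ 1.562; C = 183 / 113 ≈ 1.619.
|Δ from 1.414|: A 0.106; B 0.148; C 0.205.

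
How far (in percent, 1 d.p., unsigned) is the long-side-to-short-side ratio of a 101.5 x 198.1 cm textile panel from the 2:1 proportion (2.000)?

2.4%

Ratio = 198.1 / 101.5 ≈ 1.9517.
Ideal 2:1 = 2.0000. |1.9517 − 2.0000| / 2.0000 ≈ 2.42% → 2.4%.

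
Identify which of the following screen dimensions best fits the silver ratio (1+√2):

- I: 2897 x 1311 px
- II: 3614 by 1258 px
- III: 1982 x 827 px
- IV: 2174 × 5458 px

Target silver ratio ≈ 2.414.
I: 2.210 (Δ0.204)  II: 2.873 (Δ0.459)  III: 2.397 (Δ0.017)  IV: 2.511 (Δ0.097)

III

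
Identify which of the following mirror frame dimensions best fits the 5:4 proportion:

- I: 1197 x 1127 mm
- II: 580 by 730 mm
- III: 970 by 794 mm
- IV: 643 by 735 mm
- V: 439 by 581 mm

II

Target 5:4 ≈ 1.250.
I: 1.062 (Δ0.188)  II: 1.259 (Δ0.009)  III: 1.222 (Δ0.028)  IV: 1.143 (Δ0.107)  V: 1.323 (Δ0.073)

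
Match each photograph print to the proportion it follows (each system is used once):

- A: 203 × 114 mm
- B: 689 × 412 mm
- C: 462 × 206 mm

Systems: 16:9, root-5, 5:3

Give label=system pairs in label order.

A=16:9, B=5:3, C=root-5

A = 203/114 ≈ 1.781 → 16:9 (1.778)
B = 689/412 ≈ 1.672 → 5:3 (1.667)
C = 462/206 ≈ 2.243 → root-5 (2.236)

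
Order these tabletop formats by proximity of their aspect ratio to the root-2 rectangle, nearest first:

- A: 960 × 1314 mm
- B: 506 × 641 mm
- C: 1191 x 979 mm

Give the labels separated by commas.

A, B, C

A: 1314/960 ≈ 1.369 → |1.369 − 1.414| = 0.045
B: 641/506 ≈ 1.267 → |1.267 − 1.414| = 0.147
C: 1191/979 ≈ 1.217 → |1.217 − 1.414| = 0.197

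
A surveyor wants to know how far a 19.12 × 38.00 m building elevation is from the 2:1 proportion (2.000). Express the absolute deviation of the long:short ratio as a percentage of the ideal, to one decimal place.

0.6%

Ratio = 38.00 / 19.12 ≈ 1.9874.
Ideal 2:1 = 2.0000. |1.9874 − 2.0000| / 2.0000 ≈ 0.63% → 0.6%.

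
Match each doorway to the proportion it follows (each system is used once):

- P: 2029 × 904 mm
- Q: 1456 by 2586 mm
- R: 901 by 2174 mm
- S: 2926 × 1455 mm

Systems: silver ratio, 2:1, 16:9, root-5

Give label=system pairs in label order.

Ratios: P ≈ 2.244; Q ≈ 1.776; R ≈ 2.413; S ≈ 2.011.
Targets: silver ratio ≈ 2.414; 2:1 ≈ 2.000; 16:9 ≈ 1.778; root-5 ≈ 2.236.

P=root-5, Q=16:9, R=silver ratio, S=2:1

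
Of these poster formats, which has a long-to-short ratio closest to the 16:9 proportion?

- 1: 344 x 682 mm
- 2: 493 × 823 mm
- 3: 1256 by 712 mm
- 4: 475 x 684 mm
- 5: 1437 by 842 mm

3

Ratios (long/short): 1 ≈ 1.983; 2 ≈ 1.669; 3 ≈ 1.764; 4 ≈ 1.440; 5 ≈ 1.707.
16:9 ≈ 1.778; option 3 is nearest (Δ 0.014).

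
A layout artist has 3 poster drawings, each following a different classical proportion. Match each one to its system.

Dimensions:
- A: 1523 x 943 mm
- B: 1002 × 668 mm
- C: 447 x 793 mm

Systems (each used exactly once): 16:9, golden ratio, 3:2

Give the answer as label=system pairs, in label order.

A = 1523/943 ≈ 1.615 → golden ratio (1.618)
B = 1002/668 ≈ 1.500 → 3:2 (1.500)
C = 793/447 ≈ 1.774 → 16:9 (1.778)

A=golden ratio, B=3:2, C=16:9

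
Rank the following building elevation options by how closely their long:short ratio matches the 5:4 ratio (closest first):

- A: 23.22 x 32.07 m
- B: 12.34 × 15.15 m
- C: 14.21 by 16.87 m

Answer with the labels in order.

A: 32.07/23.22 ≈ 1.381 → |1.381 − 1.250| = 0.131
B: 15.15/12.34 ≈ 1.228 → |1.228 − 1.250| = 0.022
C: 16.87/14.21 ≈ 1.187 → |1.187 − 1.250| = 0.063

B, C, A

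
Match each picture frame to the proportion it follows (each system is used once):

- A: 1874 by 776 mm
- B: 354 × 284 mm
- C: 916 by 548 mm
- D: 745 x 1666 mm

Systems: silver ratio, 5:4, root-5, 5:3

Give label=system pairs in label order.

Ratios: A ≈ 2.415; B ≈ 1.246; C ≈ 1.672; D ≈ 2.236.
Targets: silver ratio ≈ 2.414; 5:4 ≈ 1.250; root-5 ≈ 2.236; 5:3 ≈ 1.667.

A=silver ratio, B=5:4, C=5:3, D=root-5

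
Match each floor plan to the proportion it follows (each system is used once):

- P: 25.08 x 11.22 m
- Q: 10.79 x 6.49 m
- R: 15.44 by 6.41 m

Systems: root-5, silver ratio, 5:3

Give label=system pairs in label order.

P = 25.08/11.22 ≈ 2.235 → root-5 (2.236)
Q = 10.79/6.49 ≈ 1.663 → 5:3 (1.667)
R = 15.44/6.41 ≈ 2.409 → silver ratio (2.414)

P=root-5, Q=5:3, R=silver ratio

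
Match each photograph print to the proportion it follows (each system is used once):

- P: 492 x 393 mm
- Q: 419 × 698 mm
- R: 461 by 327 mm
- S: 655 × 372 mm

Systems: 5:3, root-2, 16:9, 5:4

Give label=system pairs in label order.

P = 492/393 ≈ 1.252 → 5:4 (1.250)
Q = 698/419 ≈ 1.666 → 5:3 (1.667)
R = 461/327 ≈ 1.410 → root-2 (1.414)
S = 655/372 ≈ 1.761 → 16:9 (1.778)

P=5:4, Q=5:3, R=root-2, S=16:9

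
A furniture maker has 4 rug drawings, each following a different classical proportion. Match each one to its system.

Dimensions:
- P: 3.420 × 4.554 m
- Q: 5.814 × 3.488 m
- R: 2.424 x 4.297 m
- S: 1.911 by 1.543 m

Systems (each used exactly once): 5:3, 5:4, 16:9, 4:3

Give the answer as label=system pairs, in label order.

P = 4.554/3.420 ≈ 1.332 → 4:3 (1.333)
Q = 5.814/3.488 ≈ 1.667 → 5:3 (1.667)
R = 4.297/2.424 ≈ 1.773 → 16:9 (1.778)
S = 1.911/1.543 ≈ 1.238 → 5:4 (1.250)

P=4:3, Q=5:3, R=16:9, S=5:4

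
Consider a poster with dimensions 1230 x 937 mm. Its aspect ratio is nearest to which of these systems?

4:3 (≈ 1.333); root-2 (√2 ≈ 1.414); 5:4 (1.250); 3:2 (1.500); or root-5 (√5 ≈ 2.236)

1230/937 ≈ 1.313. Nearest candidates are 4:3 (1.333, off by 0.020) and 5:4 (1.250, off by 0.063).

4:3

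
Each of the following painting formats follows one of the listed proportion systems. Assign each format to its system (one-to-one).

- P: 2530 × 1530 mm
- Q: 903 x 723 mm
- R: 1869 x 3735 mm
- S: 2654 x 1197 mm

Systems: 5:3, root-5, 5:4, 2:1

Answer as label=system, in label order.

Ratios: P ≈ 1.654; Q ≈ 1.249; R ≈ 1.998; S ≈ 2.217.
Targets: 5:3 ≈ 1.667; root-5 ≈ 2.236; 5:4 ≈ 1.250; 2:1 ≈ 2.000.

P=5:3, Q=5:4, R=2:1, S=root-5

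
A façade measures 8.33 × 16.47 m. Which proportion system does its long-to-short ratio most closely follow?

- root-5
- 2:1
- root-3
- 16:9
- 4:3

16.47/8.33 ≈ 1.977. Nearest candidates are 2:1 (2.000, off by 0.023) and 16:9 (1.778, off by 0.199).

2:1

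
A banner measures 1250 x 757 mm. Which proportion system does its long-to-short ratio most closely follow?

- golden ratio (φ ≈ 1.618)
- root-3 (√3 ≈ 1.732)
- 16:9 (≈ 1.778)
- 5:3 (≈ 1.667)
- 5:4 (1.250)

Ratio = 1250 / 757 ≈ 1.651.
Distances: golden ratio 1.618 (Δ 0.033); root-3 1.732 (Δ 0.081); 16:9 1.778 (Δ 0.127); 5:3 1.667 (Δ 0.016); 5:4 1.250 (Δ 0.401).

5:3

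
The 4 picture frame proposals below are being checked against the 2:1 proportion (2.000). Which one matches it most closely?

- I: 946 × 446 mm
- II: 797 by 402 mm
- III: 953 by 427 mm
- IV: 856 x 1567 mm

Target 2:1 ≈ 2.000.
I: 2.121 (Δ0.121)  II: 1.983 (Δ0.017)  III: 2.232 (Δ0.232)  IV: 1.831 (Δ0.169)

II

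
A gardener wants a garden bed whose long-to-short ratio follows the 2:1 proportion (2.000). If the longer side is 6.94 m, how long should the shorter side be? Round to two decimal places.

3.47 m

2:1 = 2.00000.
Shorter side = 6.94 ÷ 2.00000 ≈ 3.4700 → 3.47 m.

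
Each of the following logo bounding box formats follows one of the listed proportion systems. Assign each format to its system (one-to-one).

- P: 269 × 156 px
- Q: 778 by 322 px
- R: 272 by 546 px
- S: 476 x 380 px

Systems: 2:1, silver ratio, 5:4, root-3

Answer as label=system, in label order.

Ratios: P ≈ 1.724; Q ≈ 2.416; R ≈ 2.007; S ≈ 1.253.
Targets: 2:1 ≈ 2.000; silver ratio ≈ 2.414; 5:4 ≈ 1.250; root-3 ≈ 1.732.

P=root-3, Q=silver ratio, R=2:1, S=5:4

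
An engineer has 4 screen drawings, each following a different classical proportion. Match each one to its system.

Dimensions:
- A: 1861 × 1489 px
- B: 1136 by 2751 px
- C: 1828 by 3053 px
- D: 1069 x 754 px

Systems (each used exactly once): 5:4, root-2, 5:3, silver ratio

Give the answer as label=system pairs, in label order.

Ratios: A ≈ 1.250; B ≈ 2.422; C ≈ 1.670; D ≈ 1.418.
Targets: 5:4 ≈ 1.250; root-2 ≈ 1.414; 5:3 ≈ 1.667; silver ratio ≈ 2.414.

A=5:4, B=silver ratio, C=5:3, D=root-2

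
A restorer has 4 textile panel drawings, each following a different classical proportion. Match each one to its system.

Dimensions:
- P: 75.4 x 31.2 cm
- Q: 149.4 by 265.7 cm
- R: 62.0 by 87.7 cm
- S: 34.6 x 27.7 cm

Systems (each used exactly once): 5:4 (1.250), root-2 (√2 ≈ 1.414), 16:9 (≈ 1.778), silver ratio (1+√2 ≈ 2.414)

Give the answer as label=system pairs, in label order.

Ratios: P ≈ 2.417; Q ≈ 1.778; R ≈ 1.415; S ≈ 1.249.
Targets: 5:4 ≈ 1.250; root-2 ≈ 1.414; 16:9 ≈ 1.778; silver ratio ≈ 2.414.

P=silver ratio, Q=16:9, R=root-2, S=5:4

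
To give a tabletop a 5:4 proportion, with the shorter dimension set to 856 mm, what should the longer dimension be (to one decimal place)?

5:4 = 1.25000.
Longer side = 856 × 1.25000 ≈ 1070.000 → 1070.0 mm.

1070.0 mm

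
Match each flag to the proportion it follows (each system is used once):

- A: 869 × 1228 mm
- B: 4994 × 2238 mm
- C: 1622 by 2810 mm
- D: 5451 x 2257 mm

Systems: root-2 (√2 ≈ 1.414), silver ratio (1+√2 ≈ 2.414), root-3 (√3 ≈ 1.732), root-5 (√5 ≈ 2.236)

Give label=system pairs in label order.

A=root-2, B=root-5, C=root-3, D=silver ratio

A = 1228/869 ≈ 1.413 → root-2 (1.414)
B = 4994/2238 ≈ 2.231 → root-5 (2.236)
C = 2810/1622 ≈ 1.732 → root-3 (1.732)
D = 5451/2257 ≈ 2.415 → silver ratio (2.414)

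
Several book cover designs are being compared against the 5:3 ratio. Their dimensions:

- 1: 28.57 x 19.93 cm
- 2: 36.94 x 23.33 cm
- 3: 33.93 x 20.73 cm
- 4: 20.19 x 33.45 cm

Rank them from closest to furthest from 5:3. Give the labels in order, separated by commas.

Ratios: 1 = 28.57 / 19.93 ≈ 1.434; 2 = 36.94 / 23.33 ≈ 1.583; 3 = 33.93 / 20.73 ≈ 1.637; 4 = 33.45 / 20.19 ≈ 1.657.
|Δ from 1.667|: 1 0.233; 2 0.084; 3 0.030; 4 0.010.

4, 3, 2, 1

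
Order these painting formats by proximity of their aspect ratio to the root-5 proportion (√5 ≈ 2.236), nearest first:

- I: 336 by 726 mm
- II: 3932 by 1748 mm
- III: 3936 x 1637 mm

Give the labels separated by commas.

I: 726/336 ≈ 2.161 → |2.161 − 2.236| = 0.075
II: 3932/1748 ≈ 2.249 → |2.249 − 2.236| = 0.013
III: 3936/1637 ≈ 2.404 → |2.404 − 2.236| = 0.168

II, I, III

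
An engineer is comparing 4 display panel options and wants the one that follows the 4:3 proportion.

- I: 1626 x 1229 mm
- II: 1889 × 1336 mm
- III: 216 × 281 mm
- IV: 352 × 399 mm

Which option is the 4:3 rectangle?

Target 4:3 ≈ 1.333.
I: 1.323 (Δ0.010)  II: 1.414 (Δ0.081)  III: 1.301 (Δ0.032)  IV: 1.134 (Δ0.199)

I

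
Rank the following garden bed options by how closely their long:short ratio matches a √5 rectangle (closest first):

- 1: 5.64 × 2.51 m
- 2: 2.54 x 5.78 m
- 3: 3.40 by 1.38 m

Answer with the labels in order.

1, 2, 3

Ratios: 1 = 5.64 / 2.51 ≈ 2.247; 2 = 5.78 / 2.54 ≈ 2.276; 3 = 3.40 / 1.38 ≈ 2.464.
|Δ from 2.236|: 1 0.011; 2 0.040; 3 0.228.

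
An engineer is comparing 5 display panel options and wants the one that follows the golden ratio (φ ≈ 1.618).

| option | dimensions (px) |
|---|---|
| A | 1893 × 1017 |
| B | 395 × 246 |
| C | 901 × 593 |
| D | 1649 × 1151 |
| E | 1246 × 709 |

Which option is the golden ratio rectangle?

B

Target golden ratio ≈ 1.618.
A: 1.861 (Δ0.243)  B: 1.606 (Δ0.012)  C: 1.519 (Δ0.099)  D: 1.433 (Δ0.185)  E: 1.757 (Δ0.139)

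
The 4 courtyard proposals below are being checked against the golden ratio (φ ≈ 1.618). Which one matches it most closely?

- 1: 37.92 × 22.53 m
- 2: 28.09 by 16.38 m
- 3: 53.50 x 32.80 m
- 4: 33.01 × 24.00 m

Target golden ratio ≈ 1.618.
1: 1.683 (Δ0.065)  2: 1.715 (Δ0.097)  3: 1.631 (Δ0.013)  4: 1.375 (Δ0.243)

3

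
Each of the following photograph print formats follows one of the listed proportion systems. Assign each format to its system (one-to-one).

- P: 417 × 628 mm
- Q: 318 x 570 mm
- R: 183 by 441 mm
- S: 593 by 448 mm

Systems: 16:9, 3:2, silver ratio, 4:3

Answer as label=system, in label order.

P=3:2, Q=16:9, R=silver ratio, S=4:3

Ratios: P ≈ 1.506; Q ≈ 1.792; R ≈ 2.410; S ≈ 1.324.
Targets: 16:9 ≈ 1.778; 3:2 ≈ 1.500; silver ratio ≈ 2.414; 4:3 ≈ 1.333.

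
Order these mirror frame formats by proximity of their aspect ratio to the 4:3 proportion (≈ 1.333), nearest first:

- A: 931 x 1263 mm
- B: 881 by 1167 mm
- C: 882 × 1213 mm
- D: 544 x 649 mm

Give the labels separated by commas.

A: 1263/931 ≈ 1.357 → |1.357 − 1.333| = 0.024
B: 1167/881 ≈ 1.325 → |1.325 − 1.333| = 0.008
C: 1213/882 ≈ 1.375 → |1.375 − 1.333| = 0.042
D: 649/544 ≈ 1.193 → |1.193 − 1.333| = 0.140

B, A, C, D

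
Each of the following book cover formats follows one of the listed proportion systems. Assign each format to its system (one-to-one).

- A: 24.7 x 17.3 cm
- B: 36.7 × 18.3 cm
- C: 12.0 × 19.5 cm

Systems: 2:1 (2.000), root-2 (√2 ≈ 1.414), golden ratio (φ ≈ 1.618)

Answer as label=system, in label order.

A=root-2, B=2:1, C=golden ratio

A = 24.7/17.3 ≈ 1.428 → root-2 (1.414)
B = 36.7/18.3 ≈ 2.005 → 2:1 (2.000)
C = 19.5/12.0 ≈ 1.625 → golden ratio (1.618)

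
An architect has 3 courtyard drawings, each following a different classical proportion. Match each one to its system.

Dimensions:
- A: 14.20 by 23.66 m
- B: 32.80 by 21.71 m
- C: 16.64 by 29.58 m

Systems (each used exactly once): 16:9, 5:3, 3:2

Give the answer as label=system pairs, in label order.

A = 23.66/14.20 ≈ 1.666 → 5:3 (1.667)
B = 32.80/21.71 ≈ 1.511 → 3:2 (1.500)
C = 29.58/16.64 ≈ 1.778 → 16:9 (1.778)

A=5:3, B=3:2, C=16:9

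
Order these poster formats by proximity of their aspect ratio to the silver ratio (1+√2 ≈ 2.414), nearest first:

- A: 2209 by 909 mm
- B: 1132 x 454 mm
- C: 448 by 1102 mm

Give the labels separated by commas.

A, C, B

Ratios: A = 2209 / 909 ≈ 2.430; B = 1132 / 454 ≈ 2.493; C = 1102 / 448 ≈ 2.460.
|Δ from 2.414|: A 0.016; B 0.079; C 0.046.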